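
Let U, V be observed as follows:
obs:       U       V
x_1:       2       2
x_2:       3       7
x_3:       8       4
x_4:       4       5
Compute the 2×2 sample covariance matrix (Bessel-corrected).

Step 1 — column means:
  mean(U) = (2 + 3 + 8 + 4) / 4 = 17/4 = 4.25
  mean(V) = (2 + 7 + 4 + 5) / 4 = 18/4 = 4.5

Step 2 — sample covariance S[i,j] = (1/(n-1)) · Σ_k (x_{k,i} - mean_i) · (x_{k,j} - mean_j), with n-1 = 3.
  S[U,U] = ((-2.25)·(-2.25) + (-1.25)·(-1.25) + (3.75)·(3.75) + (-0.25)·(-0.25)) / 3 = 20.75/3 = 6.9167
  S[U,V] = ((-2.25)·(-2.5) + (-1.25)·(2.5) + (3.75)·(-0.5) + (-0.25)·(0.5)) / 3 = 0.5/3 = 0.1667
  S[V,V] = ((-2.5)·(-2.5) + (2.5)·(2.5) + (-0.5)·(-0.5) + (0.5)·(0.5)) / 3 = 13/3 = 4.3333

S is symmetric (S[j,i] = S[i,j]). Assembling:

S = [[6.9167, 0.1667],
 [0.1667, 4.3333]]


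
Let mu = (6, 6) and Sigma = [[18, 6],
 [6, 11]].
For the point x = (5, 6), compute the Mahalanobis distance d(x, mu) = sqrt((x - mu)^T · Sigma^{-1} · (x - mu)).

Step 1 — centre the observation: (x - mu) = (-1, 0).

Step 2 — invert Sigma. det(Sigma) = 18·11 - (6)² = 162.
  Sigma^{-1} = (1/det) · [[d, -b], [-b, a]] = [[0.0679, -0.037],
 [-0.037, 0.1111]].

Step 3 — form the quadratic (x - mu)^T · Sigma^{-1} · (x - mu):
  Sigma^{-1} · (x - mu) = (-0.0679, 0.037).
  (x - mu)^T · [Sigma^{-1} · (x - mu)] = (-1)·(-0.0679) + (0)·(0.037) = 0.0679.

Step 4 — take square root: d = √(0.0679) ≈ 0.2606.

d(x, mu) = √(0.0679) ≈ 0.2606


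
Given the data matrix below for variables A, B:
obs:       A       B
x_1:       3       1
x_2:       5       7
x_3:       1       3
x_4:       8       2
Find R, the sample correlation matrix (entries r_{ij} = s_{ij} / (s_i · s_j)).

Step 1 — column means:
  mean(A) = (3 + 5 + 1 + 8) / 4 = 17/4 = 4.25
  mean(B) = (1 + 7 + 3 + 2) / 4 = 13/4 = 3.25

Step 2 — sample variances and covariances s[i,j] = (1/(n-1)) · Σ_k (x_{k,i} - mean_i) · (x_{k,j} - mean_j), with n-1 = 3:
  s[A,A] = ((-1.25)·(-1.25) + (0.75)·(0.75) + (-3.25)·(-3.25) + (3.75)·(3.75)) / 3 = 26.75/3 = 8.9167
  s[A,B] = ((-1.25)·(-2.25) + (0.75)·(3.75) + (-3.25)·(-0.25) + (3.75)·(-1.25)) / 3 = 1.75/3 = 0.5833
  s[B,B] = ((-2.25)·(-2.25) + (3.75)·(3.75) + (-0.25)·(-0.25) + (-1.25)·(-1.25)) / 3 = 20.75/3 = 6.9167
  Sample standard deviations s_i = √(s[i,i]):
  s(A) = √(8.9167) = 2.9861
  s(B) = √(6.9167) = 2.63

Step 3 — r_{ij} = s_{ij} / (s_i · s_j):
  r[A,A] = 1 (diagonal).
  r[A,B] = 0.5833 / (2.9861 · 2.63) = 0.5833 / 7.8533 = 0.0743
  r[B,B] = 1 (diagonal).

R is symmetric with unit diagonal. Assembling:

R = [[1, 0.0743],
 [0.0743, 1]]


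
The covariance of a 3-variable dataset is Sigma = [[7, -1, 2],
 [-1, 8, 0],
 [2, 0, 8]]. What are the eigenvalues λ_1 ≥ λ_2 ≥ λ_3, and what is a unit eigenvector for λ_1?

Step 1 — characteristic polynomial p(λ) = det(λI - Sigma) = λ³ - tr·λ² + c_1·λ - det, where tr = trace, c_1 = sum of the principal 2×2 minors, det = det(Sigma):
  tr = 7 + 8 + 8 = 23,
  c_1 = (7·8 - (-1)²) + (7·8 - (2)²) + (8·8 - (0)²) = 55 + 52 + 64 = 171,
  det = 7·(8·8 - (0)²) - (-1)·((-1)·8 - (0)·(2)) + (2)·((-1)·(0) - 8·(2)) = 7·(64) - (-1)·(-8) + (2)·(-16) = 408.
  So p(λ) = λ³ - 23λ² + 171λ - 408.
Step 2 — look for an integer root (rational root theorem: any rational root is an integer divisor of 408). Testing λ = 8:
  p(8) = 512 - 1472 + 1368 - 408 = 0  ✓
  Dividing out (λ - 8): p(λ) = (λ - 8)(λ² - 15λ + 51).
Step 3 — remaining eigenvalues from the quadratic λ² - 15λ + 51 = 0:
  Δ = 15² - 4·51 = 225 - 204 = 21,  λ = (15 ± √21)/2 = (15 ± 4.5826)/2 ≈ 9.7913 or 5.2087.
  Sorted: λ_1 = 9.7913,  λ_2 = 8,  λ_3 = 5.2087  (check: sum = 23 = tr ✓).

Step 4 — unit eigenvector for λ_1 ≈ 9.7913: v spans the null space of (Sigma - λ_1 I), whose rows are
  r_1 = (-2.7913, -1, 2),  r_2 = (-1, -1.7913, 0),  r_3 = (2, 0, -1.7913).
  v is orthogonal to every row, so take v ∝ r_1 × r_2 = ((-1)·(0) - (2)·(-1.7913), (2)·(-1) - (-2.7913)·(0), (-2.7913)·(-1.7913) - (-1)·(-1)) ≈ (3.5826, -2, 4).
  Let u = (3.5826, -2, 4).
  ||u|| = √((3.5826)² + (-2)² + (4)²) = √(32.8348) ≈ 5.7302,  v_1 = u/||u|| ≈ (0.6252, -0.349, 0.6981) (||v_1|| = 1).

λ_1 = 9.7913,  λ_2 = 8,  λ_3 = 5.2087;  v_1 ≈ (0.6252, -0.349, 0.6981)


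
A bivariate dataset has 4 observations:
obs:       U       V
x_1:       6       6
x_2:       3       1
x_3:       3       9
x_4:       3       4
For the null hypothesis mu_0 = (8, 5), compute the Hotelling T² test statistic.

Step 1 — sample mean vector:
  mean(U) = (6 + 3 + 3 + 3) / 4 = 15/4 = 3.75
  mean(V) = (6 + 1 + 9 + 4) / 4 = 20/4 = 5
  x̄ = (3.75, 5),  deviation x̄ - mu_0 = (3.75, 5) - (8, 5) = (-4.25, 0).

Step 2 — sample covariance matrix, S[i,j] = (1/(n-1)) · Σ_k (x_{k,i} - mean_i) · (x_{k,j} - mean_j), divisor n-1 = 3:
  S[U,U] = ((2.25)·(2.25) + (-0.75)·(-0.75) + (-0.75)·(-0.75) + (-0.75)·(-0.75)) / 3 = 6.75/3 = 2.25
  S[U,V] = ((2.25)·(1) + (-0.75)·(-4) + (-0.75)·(4) + (-0.75)·(-1)) / 3 = 3/3 = 1
  S[V,V] = ((1)·(1) + (-4)·(-4) + (4)·(4) + (-1)·(-1)) / 3 = 34/3 = 11.3333
  S = [[2.25, 1],
 [1, 11.3333]].

Step 3 — invert S. det(S) = 2.25·11.3333 - (1)² = 24.5.
  S^{-1} = (1/det) · [[d, -b], [-b, a]] = [[0.4626, -0.0408],
 [-0.0408, 0.0918]].

Step 4 — quadratic form (x̄ - mu_0)^T · S^{-1} · (x̄ - mu_0):
  S^{-1} · (x̄ - mu_0) = (-1.966, 0.1735),
  (x̄ - mu_0)^T · [...] = (-4.25)·(-1.966) + (0)·(0.1735) = 8.3554.

Step 5 — scale by n: T² = 4 · 8.3554 = 33.4218.

T² ≈ 33.4218


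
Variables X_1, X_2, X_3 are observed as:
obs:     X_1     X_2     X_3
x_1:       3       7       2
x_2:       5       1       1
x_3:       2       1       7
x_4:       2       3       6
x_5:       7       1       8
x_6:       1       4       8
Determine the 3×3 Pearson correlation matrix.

Step 1 — column means:
  mean(X_1) = (3 + 5 + 2 + 2 + 7 + 1) / 6 = 20/6 = 3.3333
  mean(X_2) = (7 + 1 + 1 + 3 + 1 + 4) / 6 = 17/6 = 2.8333
  mean(X_3) = (2 + 1 + 7 + 6 + 8 + 8) / 6 = 32/6 = 5.3333

Step 2 — sample variances and covariances s[i,j] = (1/(n-1)) · Σ_k (x_{k,i} - mean_i) · (x_{k,j} - mean_j), with n-1 = 5:
  s[X_1,X_1] = ((-0.3333)·(-0.3333) + (1.6667)·(1.6667) + (-1.3333)·(-1.3333) + (-1.3333)·(-1.3333) + (3.6667)·(3.6667) + (-2.3333)·(-2.3333)) / 5 = 25.3333/5 = 5.0667
  s[X_1,X_2] = ((-0.3333)·(4.1667) + (1.6667)·(-1.8333) + (-1.3333)·(-1.8333) + (-1.3333)·(0.1667) + (3.6667)·(-1.8333) + (-2.3333)·(1.1667)) / 5 = -11.6667/5 = -2.3333
  s[X_1,X_3] = ((-0.3333)·(-3.3333) + (1.6667)·(-4.3333) + (-1.3333)·(1.6667) + (-1.3333)·(0.6667) + (3.6667)·(2.6667) + (-2.3333)·(2.6667)) / 5 = -5.6667/5 = -1.1333
  s[X_2,X_2] = ((4.1667)·(4.1667) + (-1.8333)·(-1.8333) + (-1.8333)·(-1.8333) + (0.1667)·(0.1667) + (-1.8333)·(-1.8333) + (1.1667)·(1.1667)) / 5 = 28.8333/5 = 5.7667
  s[X_2,X_3] = ((4.1667)·(-3.3333) + (-1.8333)·(-4.3333) + (-1.8333)·(1.6667) + (0.1667)·(0.6667) + (-1.8333)·(2.6667) + (1.1667)·(2.6667)) / 5 = -10.6667/5 = -2.1333
  s[X_3,X_3] = ((-3.3333)·(-3.3333) + (-4.3333)·(-4.3333) + (1.6667)·(1.6667) + (0.6667)·(0.6667) + (2.6667)·(2.6667) + (2.6667)·(2.6667)) / 5 = 47.3333/5 = 9.4667
  Sample standard deviations s_i = √(s[i,i]):
  s(X_1) = √(5.0667) = 2.2509
  s(X_2) = √(5.7667) = 2.4014
  s(X_3) = √(9.4667) = 3.0768

Step 3 — r_{ij} = s_{ij} / (s_i · s_j):
  r[X_1,X_1] = 1 (diagonal).
  r[X_1,X_2] = -2.3333 / (2.2509 · 2.4014) = -2.3333 / 5.4053 = -0.4317
  r[X_1,X_3] = -1.1333 / (2.2509 · 3.0768) = -1.1333 / 6.9256 = -0.1636
  r[X_2,X_2] = 1 (diagonal).
  r[X_2,X_3] = -2.1333 / (2.4014 · 3.0768) = -2.1333 / 7.3886 = -0.2887
  r[X_3,X_3] = 1 (diagonal).

R is symmetric with unit diagonal. Assembling:

R = [[1, -0.4317, -0.1636],
 [-0.4317, 1, -0.2887],
 [-0.1636, -0.2887, 1]]


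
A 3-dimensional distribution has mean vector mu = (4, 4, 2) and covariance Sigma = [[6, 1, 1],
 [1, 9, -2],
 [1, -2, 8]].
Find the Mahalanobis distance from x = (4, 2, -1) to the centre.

Step 1 — centre the observation: (x - mu) = (0, -2, -3).

Step 2 — invert Sigma (cofactor / det for 3×3, or solve directly):
  Sigma^{-1} = [[0.1757, -0.0258, -0.0284],
 [-0.0258, 0.1214, 0.0336],
 [-0.0284, 0.0336, 0.137]].

Step 3 — form the quadratic (x - mu)^T · Sigma^{-1} · (x - mu):
  Sigma^{-1} · (x - mu) = (0.137, -0.3437, -0.478).
  (x - mu)^T · [Sigma^{-1} · (x - mu)] = (0)·(0.137) + (-2)·(-0.3437) + (-3)·(-0.478) = 2.1214.

Step 4 — take square root: d = √(2.1214) ≈ 1.4565.

d(x, mu) = √(2.1214) ≈ 1.4565


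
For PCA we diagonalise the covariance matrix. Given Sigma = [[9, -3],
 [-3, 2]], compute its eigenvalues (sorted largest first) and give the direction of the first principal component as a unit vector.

Step 1 — characteristic polynomial of 2×2 Sigma:
  det(Sigma - λI) = λ² - trace · λ + det = 0.
  trace = 9 + 2 = 11, det = 9·2 - (-3)² = 9.
Step 2 — discriminant:
  Δ = trace² - 4·det = 121 - 36 = 85.
Step 3 — eigenvalues:
  λ = (trace ± √Δ)/2 = (11 ± 9.2195)/2,
  λ_1 = 10.1098,  λ_2 = 0.8902.

Step 4 — unit eigenvector for λ_1: solve (Sigma - λ_1 I)v = 0. First row:
  (9 - 10.1098)·v_x + (-3)·v_y = 0, i.e. (-1.1098)·v_x + (-3)·v_y = 0,
  so v ∝ (b, λ_1 - a) = (-3, 1.1098); multiply by -1 so the first entry is positive: u = (3, -1.1098).
  ||u|| = √((3)² + (-1.1098)²) = √(10.2316) ≈ 3.1987,
  v_1 = u/||u|| ≈ (0.9379, -0.3469) (||v_1|| = 1).

λ_1 = 10.1098,  λ_2 = 0.8902;  v_1 ≈ (0.9379, -0.3469)


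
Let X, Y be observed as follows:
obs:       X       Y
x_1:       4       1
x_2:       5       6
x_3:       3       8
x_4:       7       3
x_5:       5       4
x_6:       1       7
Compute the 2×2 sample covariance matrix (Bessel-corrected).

Step 1 — column means:
  mean(X) = (4 + 5 + 3 + 7 + 5 + 1) / 6 = 25/6 = 4.1667
  mean(Y) = (1 + 6 + 8 + 3 + 4 + 7) / 6 = 29/6 = 4.8333

Step 2 — sample covariance S[i,j] = (1/(n-1)) · Σ_k (x_{k,i} - mean_i) · (x_{k,j} - mean_j), with n-1 = 5.
  S[X,X] = ((-0.1667)·(-0.1667) + (0.8333)·(0.8333) + (-1.1667)·(-1.1667) + (2.8333)·(2.8333) + (0.8333)·(0.8333) + (-3.1667)·(-3.1667)) / 5 = 20.8333/5 = 4.1667
  S[X,Y] = ((-0.1667)·(-3.8333) + (0.8333)·(1.1667) + (-1.1667)·(3.1667) + (2.8333)·(-1.8333) + (0.8333)·(-0.8333) + (-3.1667)·(2.1667)) / 5 = -14.8333/5 = -2.9667
  S[Y,Y] = ((-3.8333)·(-3.8333) + (1.1667)·(1.1667) + (3.1667)·(3.1667) + (-1.8333)·(-1.8333) + (-0.8333)·(-0.8333) + (2.1667)·(2.1667)) / 5 = 34.8333/5 = 6.9667

S is symmetric (S[j,i] = S[i,j]). Assembling:

S = [[4.1667, -2.9667],
 [-2.9667, 6.9667]]


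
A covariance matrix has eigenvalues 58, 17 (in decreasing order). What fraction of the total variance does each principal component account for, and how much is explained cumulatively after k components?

Step 1 — total variance = trace(Sigma) = Σ λ_i = 58 + 17 = 75.

Step 2 — fraction explained by component i = λ_i / Σ λ:
  PC1: 58/75 = 0.7733
  PC2: 17/75 = 0.2267

Step 3 — cumulative fraction after k components = (λ_1 + ... + λ_k) / Σ λ:
  k = 1: 58/75 = 0.7733
  k = 2: (58 + 17)/75 = 75/75 = 1

Summary (fraction, with percent):

explained: PC1 0.7733 (77.33%), PC2 0.2267 (22.67%);  cumulative: 0.7733, 1


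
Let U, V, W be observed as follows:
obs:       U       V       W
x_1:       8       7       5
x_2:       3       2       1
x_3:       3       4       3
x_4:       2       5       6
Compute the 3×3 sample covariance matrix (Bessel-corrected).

Step 1 — column means:
  mean(U) = (8 + 3 + 3 + 2) / 4 = 16/4 = 4
  mean(V) = (7 + 2 + 4 + 5) / 4 = 18/4 = 4.5
  mean(W) = (5 + 1 + 3 + 6) / 4 = 15/4 = 3.75

Step 2 — sample covariance S[i,j] = (1/(n-1)) · Σ_k (x_{k,i} - mean_i) · (x_{k,j} - mean_j), with n-1 = 3.
  S[U,U] = ((4)·(4) + (-1)·(-1) + (-1)·(-1) + (-2)·(-2)) / 3 = 22/3 = 7.3333
  S[U,V] = ((4)·(2.5) + (-1)·(-2.5) + (-1)·(-0.5) + (-2)·(0.5)) / 3 = 12/3 = 4
  S[U,W] = ((4)·(1.25) + (-1)·(-2.75) + (-1)·(-0.75) + (-2)·(2.25)) / 3 = 4/3 = 1.3333
  S[V,V] = ((2.5)·(2.5) + (-2.5)·(-2.5) + (-0.5)·(-0.5) + (0.5)·(0.5)) / 3 = 13/3 = 4.3333
  S[V,W] = ((2.5)·(1.25) + (-2.5)·(-2.75) + (-0.5)·(-0.75) + (0.5)·(2.25)) / 3 = 11.5/3 = 3.8333
  S[W,W] = ((1.25)·(1.25) + (-2.75)·(-2.75) + (-0.75)·(-0.75) + (2.25)·(2.25)) / 3 = 14.75/3 = 4.9167

S is symmetric (S[j,i] = S[i,j]). Assembling:

S = [[7.3333, 4, 1.3333],
 [4, 4.3333, 3.8333],
 [1.3333, 3.8333, 4.9167]]


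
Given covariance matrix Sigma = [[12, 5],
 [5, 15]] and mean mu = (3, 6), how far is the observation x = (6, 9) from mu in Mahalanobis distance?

Step 1 — centre the observation: (x - mu) = (3, 3).

Step 2 — invert Sigma. det(Sigma) = 12·15 - (5)² = 155.
  Sigma^{-1} = (1/det) · [[d, -b], [-b, a]] = [[0.0968, -0.0323],
 [-0.0323, 0.0774]].

Step 3 — form the quadratic (x - mu)^T · Sigma^{-1} · (x - mu):
  Sigma^{-1} · (x - mu) = (0.1935, 0.1355).
  (x - mu)^T · [Sigma^{-1} · (x - mu)] = (3)·(0.1935) + (3)·(0.1355) = 0.9871.

Step 4 — take square root: d = √(0.9871) ≈ 0.9935.

d(x, mu) = √(0.9871) ≈ 0.9935


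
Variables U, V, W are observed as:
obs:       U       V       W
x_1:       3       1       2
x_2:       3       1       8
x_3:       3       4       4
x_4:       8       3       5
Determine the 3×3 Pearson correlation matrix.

Step 1 — column means:
  mean(U) = (3 + 3 + 3 + 8) / 4 = 17/4 = 4.25
  mean(V) = (1 + 1 + 4 + 3) / 4 = 9/4 = 2.25
  mean(W) = (2 + 8 + 4 + 5) / 4 = 19/4 = 4.75

Step 2 — sample variances and covariances s[i,j] = (1/(n-1)) · Σ_k (x_{k,i} - mean_i) · (x_{k,j} - mean_j), with n-1 = 3:
  s[U,U] = ((-1.25)·(-1.25) + (-1.25)·(-1.25) + (-1.25)·(-1.25) + (3.75)·(3.75)) / 3 = 18.75/3 = 6.25
  s[U,V] = ((-1.25)·(-1.25) + (-1.25)·(-1.25) + (-1.25)·(1.75) + (3.75)·(0.75)) / 3 = 3.75/3 = 1.25
  s[U,W] = ((-1.25)·(-2.75) + (-1.25)·(3.25) + (-1.25)·(-0.75) + (3.75)·(0.25)) / 3 = 1.25/3 = 0.4167
  s[V,V] = ((-1.25)·(-1.25) + (-1.25)·(-1.25) + (1.75)·(1.75) + (0.75)·(0.75)) / 3 = 6.75/3 = 2.25
  s[V,W] = ((-1.25)·(-2.75) + (-1.25)·(3.25) + (1.75)·(-0.75) + (0.75)·(0.25)) / 3 = -1.75/3 = -0.5833
  s[W,W] = ((-2.75)·(-2.75) + (3.25)·(3.25) + (-0.75)·(-0.75) + (0.25)·(0.25)) / 3 = 18.75/3 = 6.25
  Sample standard deviations s_i = √(s[i,i]):
  s(U) = √(6.25) = 2.5
  s(V) = √(2.25) = 1.5
  s(W) = √(6.25) = 2.5

Step 3 — r_{ij} = s_{ij} / (s_i · s_j):
  r[U,U] = 1 (diagonal).
  r[U,V] = 1.25 / (2.5 · 1.5) = 1.25 / 3.75 = 0.3333
  r[U,W] = 0.4167 / (2.5 · 2.5) = 0.4167 / 6.25 = 0.0667
  r[V,V] = 1 (diagonal).
  r[V,W] = -0.5833 / (1.5 · 2.5) = -0.5833 / 3.75 = -0.1556
  r[W,W] = 1 (diagonal).

R is symmetric with unit diagonal. Assembling:

R = [[1, 0.3333, 0.0667],
 [0.3333, 1, -0.1556],
 [0.0667, -0.1556, 1]]


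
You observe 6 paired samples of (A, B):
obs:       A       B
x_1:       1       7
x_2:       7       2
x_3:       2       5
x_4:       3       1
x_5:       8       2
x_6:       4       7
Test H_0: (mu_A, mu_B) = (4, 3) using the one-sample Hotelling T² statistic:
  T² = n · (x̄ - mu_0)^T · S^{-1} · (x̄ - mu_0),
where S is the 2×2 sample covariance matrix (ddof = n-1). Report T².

Step 1 — sample mean vector:
  mean(A) = (1 + 7 + 2 + 3 + 8 + 4) / 6 = 25/6 = 4.1667
  mean(B) = (7 + 2 + 5 + 1 + 2 + 7) / 6 = 24/6 = 4
  x̄ = (4.1667, 4),  deviation x̄ - mu_0 = (4.1667, 4) - (4, 3) = (0.1667, 1).

Step 2 — sample covariance matrix, S[i,j] = (1/(n-1)) · Σ_k (x_{k,i} - mean_i) · (x_{k,j} - mean_j), divisor n-1 = 5:
  S[A,A] = ((-3.1667)·(-3.1667) + (2.8333)·(2.8333) + (-2.1667)·(-2.1667) + (-1.1667)·(-1.1667) + (3.8333)·(3.8333) + (-0.1667)·(-0.1667)) / 5 = 38.8333/5 = 7.7667
  S[A,B] = ((-3.1667)·(3) + (2.8333)·(-2) + (-2.1667)·(1) + (-1.1667)·(-3) + (3.8333)·(-2) + (-0.1667)·(3)) / 5 = -22/5 = -4.4
  S[B,B] = ((3)·(3) + (-2)·(-2) + (1)·(1) + (-3)·(-3) + (-2)·(-2) + (3)·(3)) / 5 = 36/5 = 7.2
  S = [[7.7667, -4.4],
 [-4.4, 7.2]].

Step 3 — invert S. det(S) = 7.7667·7.2 - (-4.4)² = 36.56.
  S^{-1} = (1/det) · [[d, -b], [-b, a]] = [[0.1969, 0.1204],
 [0.1204, 0.2124]].

Step 4 — quadratic form (x̄ - mu_0)^T · S^{-1} · (x̄ - mu_0):
  S^{-1} · (x̄ - mu_0) = (0.1532, 0.2325),
  (x̄ - mu_0)^T · [...] = (0.1667)·(0.1532) + (1)·(0.2325) = 0.258.

Step 5 — scale by n: T² = 6 · 0.258 = 1.5481.

T² ≈ 1.5481


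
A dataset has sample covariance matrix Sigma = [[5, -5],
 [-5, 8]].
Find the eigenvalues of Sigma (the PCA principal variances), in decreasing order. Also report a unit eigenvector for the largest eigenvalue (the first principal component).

Step 1 — characteristic polynomial of 2×2 Sigma:
  det(Sigma - λI) = λ² - trace · λ + det = 0.
  trace = 5 + 8 = 13, det = 5·8 - (-5)² = 15.
Step 2 — discriminant:
  Δ = trace² - 4·det = 169 - 60 = 109.
Step 3 — eigenvalues:
  λ = (trace ± √Δ)/2 = (13 ± 10.4403)/2,
  λ_1 = 11.7202,  λ_2 = 1.2798.

Step 4 — unit eigenvector for λ_1: solve (Sigma - λ_1 I)v = 0. First row:
  (5 - 11.7202)·v_x + (-5)·v_y = 0, i.e. (-6.7202)·v_x + (-5)·v_y = 0,
  so v ∝ (b, λ_1 - a) = (-5, 6.7202); multiply by -1 so the first entry is positive: u = (5, -6.7202).
  ||u|| = √((5)² + (-6.7202)²) = √(70.1605) ≈ 8.3762,
  v_1 = u/||u|| ≈ (0.5969, -0.8023) (||v_1|| = 1).

λ_1 = 11.7202,  λ_2 = 1.2798;  v_1 ≈ (0.5969, -0.8023)


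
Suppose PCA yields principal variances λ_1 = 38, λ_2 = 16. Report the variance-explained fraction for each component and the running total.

Step 1 — total variance = trace(Sigma) = Σ λ_i = 38 + 16 = 54.

Step 2 — fraction explained by component i = λ_i / Σ λ:
  PC1: 38/54 = 0.7037
  PC2: 16/54 = 0.2963

Step 3 — cumulative fraction after k components = (λ_1 + ... + λ_k) / Σ λ:
  k = 1: 38/54 = 0.7037
  k = 2: (38 + 16)/54 = 54/54 = 1

Summary (fraction, with percent):

explained: PC1 0.7037 (70.37%), PC2 0.2963 (29.63%);  cumulative: 0.7037, 1


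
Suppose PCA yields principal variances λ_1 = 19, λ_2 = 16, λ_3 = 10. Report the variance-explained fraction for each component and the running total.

Step 1 — total variance = trace(Sigma) = Σ λ_i = 19 + 16 + 10 = 45.

Step 2 — fraction explained by component i = λ_i / Σ λ:
  PC1: 19/45 = 0.4222
  PC2: 16/45 = 0.3556
  PC3: 10/45 = 0.2222

Step 3 — cumulative fraction after k components = (λ_1 + ... + λ_k) / Σ λ:
  k = 1: 19/45 = 0.4222
  k = 2: (19 + 16)/45 = 35/45 = 0.7778
  k = 3: (19 + 16 + 10)/45 = 45/45 = 1

Summary (fraction, with percent):

explained: PC1 0.4222 (42.22%), PC2 0.3556 (35.56%), PC3 0.2222 (22.22%);  cumulative: 0.4222, 0.7778, 1


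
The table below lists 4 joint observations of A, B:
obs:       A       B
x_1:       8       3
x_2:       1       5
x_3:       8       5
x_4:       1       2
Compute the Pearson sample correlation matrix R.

Step 1 — column means:
  mean(A) = (8 + 1 + 8 + 1) / 4 = 18/4 = 4.5
  mean(B) = (3 + 5 + 5 + 2) / 4 = 15/4 = 3.75

Step 2 — sample variances and covariances s[i,j] = (1/(n-1)) · Σ_k (x_{k,i} - mean_i) · (x_{k,j} - mean_j), with n-1 = 3:
  s[A,A] = ((3.5)·(3.5) + (-3.5)·(-3.5) + (3.5)·(3.5) + (-3.5)·(-3.5)) / 3 = 49/3 = 16.3333
  s[A,B] = ((3.5)·(-0.75) + (-3.5)·(1.25) + (3.5)·(1.25) + (-3.5)·(-1.75)) / 3 = 3.5/3 = 1.1667
  s[B,B] = ((-0.75)·(-0.75) + (1.25)·(1.25) + (1.25)·(1.25) + (-1.75)·(-1.75)) / 3 = 6.75/3 = 2.25
  Sample standard deviations s_i = √(s[i,i]):
  s(A) = √(16.3333) = 4.0415
  s(B) = √(2.25) = 1.5

Step 3 — r_{ij} = s_{ij} / (s_i · s_j):
  r[A,A] = 1 (diagonal).
  r[A,B] = 1.1667 / (4.0415 · 1.5) = 1.1667 / 6.0622 = 0.1925
  r[B,B] = 1 (diagonal).

R is symmetric with unit diagonal. Assembling:

R = [[1, 0.1925],
 [0.1925, 1]]


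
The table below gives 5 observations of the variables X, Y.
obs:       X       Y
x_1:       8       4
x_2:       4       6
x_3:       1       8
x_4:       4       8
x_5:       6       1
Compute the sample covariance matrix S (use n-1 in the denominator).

Step 1 — column means:
  mean(X) = (8 + 4 + 1 + 4 + 6) / 5 = 23/5 = 4.6
  mean(Y) = (4 + 6 + 8 + 8 + 1) / 5 = 27/5 = 5.4

Step 2 — sample covariance S[i,j] = (1/(n-1)) · Σ_k (x_{k,i} - mean_i) · (x_{k,j} - mean_j), with n-1 = 4.
  S[X,X] = ((3.4)·(3.4) + (-0.6)·(-0.6) + (-3.6)·(-3.6) + (-0.6)·(-0.6) + (1.4)·(1.4)) / 4 = 27.2/4 = 6.8
  S[X,Y] = ((3.4)·(-1.4) + (-0.6)·(0.6) + (-3.6)·(2.6) + (-0.6)·(2.6) + (1.4)·(-4.4)) / 4 = -22.2/4 = -5.55
  S[Y,Y] = ((-1.4)·(-1.4) + (0.6)·(0.6) + (2.6)·(2.6) + (2.6)·(2.6) + (-4.4)·(-4.4)) / 4 = 35.2/4 = 8.8

S is symmetric (S[j,i] = S[i,j]). Assembling:

S = [[6.8, -5.55],
 [-5.55, 8.8]]


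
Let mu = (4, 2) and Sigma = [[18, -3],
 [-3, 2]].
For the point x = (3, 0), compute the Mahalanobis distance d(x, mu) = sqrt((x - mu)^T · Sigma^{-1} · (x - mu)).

Step 1 — centre the observation: (x - mu) = (-1, -2).

Step 2 — invert Sigma. det(Sigma) = 18·2 - (-3)² = 27.
  Sigma^{-1} = (1/det) · [[d, -b], [-b, a]] = [[0.0741, 0.1111],
 [0.1111, 0.6667]].

Step 3 — form the quadratic (x - mu)^T · Sigma^{-1} · (x - mu):
  Sigma^{-1} · (x - mu) = (-0.2963, -1.4444).
  (x - mu)^T · [Sigma^{-1} · (x - mu)] = (-1)·(-0.2963) + (-2)·(-1.4444) = 3.1852.

Step 4 — take square root: d = √(3.1852) ≈ 1.7847.

d(x, mu) = √(3.1852) ≈ 1.7847


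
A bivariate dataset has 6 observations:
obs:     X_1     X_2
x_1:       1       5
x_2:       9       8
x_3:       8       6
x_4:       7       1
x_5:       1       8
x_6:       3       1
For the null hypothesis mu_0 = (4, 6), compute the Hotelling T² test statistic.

Step 1 — sample mean vector:
  mean(X_1) = (1 + 9 + 8 + 7 + 1 + 3) / 6 = 29/6 = 4.8333
  mean(X_2) = (5 + 8 + 6 + 1 + 8 + 1) / 6 = 29/6 = 4.8333
  x̄ = (4.8333, 4.8333),  deviation x̄ - mu_0 = (4.8333, 4.8333) - (4, 6) = (0.8333, -1.1667).

Step 2 — sample covariance matrix, S[i,j] = (1/(n-1)) · Σ_k (x_{k,i} - mean_i) · (x_{k,j} - mean_j), divisor n-1 = 5:
  S[X_1,X_1] = ((-3.8333)·(-3.8333) + (4.1667)·(4.1667) + (3.1667)·(3.1667) + (2.1667)·(2.1667) + (-3.8333)·(-3.8333) + (-1.8333)·(-1.8333)) / 5 = 64.8333/5 = 12.9667
  S[X_1,X_2] = ((-3.8333)·(0.1667) + (4.1667)·(3.1667) + (3.1667)·(1.1667) + (2.1667)·(-3.8333) + (-3.8333)·(3.1667) + (-1.8333)·(-3.8333)) / 5 = 2.8333/5 = 0.5667
  S[X_2,X_2] = ((0.1667)·(0.1667) + (3.1667)·(3.1667) + (1.1667)·(1.1667) + (-3.8333)·(-3.8333) + (3.1667)·(3.1667) + (-3.8333)·(-3.8333)) / 5 = 50.8333/5 = 10.1667
  S = [[12.9667, 0.5667],
 [0.5667, 10.1667]].

Step 3 — invert S. det(S) = 12.9667·10.1667 - (0.5667)² = 131.5067.
  S^{-1} = (1/det) · [[d, -b], [-b, a]] = [[0.0773, -0.0043],
 [-0.0043, 0.0986]].

Step 4 — quadratic form (x̄ - mu_0)^T · S^{-1} · (x̄ - mu_0):
  S^{-1} · (x̄ - mu_0) = (0.0695, -0.1186),
  (x̄ - mu_0)^T · [...] = (0.8333)·(0.0695) + (-1.1667)·(-0.1186) = 0.1963.

Step 5 — scale by n: T² = 6 · 0.1963 = 1.1776.

T² ≈ 1.1776


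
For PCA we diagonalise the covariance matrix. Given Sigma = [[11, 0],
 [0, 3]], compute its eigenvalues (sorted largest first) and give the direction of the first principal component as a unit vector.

Step 1 — characteristic polynomial of 2×2 Sigma:
  det(Sigma - λI) = λ² - trace · λ + det = 0.
  trace = 11 + 3 = 14, det = 11·3 - (0)² = 33.
Step 2 — discriminant:
  Δ = trace² - 4·det = 196 - 132 = 64.
Step 3 — eigenvalues:
  λ = (trace ± √Δ)/2 = (14 ± 8)/2,
  λ_1 = 11,  λ_2 = 3.

Step 4 — unit eigenvector for λ_1: Sigma is diagonal, so its eigenvectors are the coordinate axes. λ_1 = 11 is the diagonal entry on the first coordinate axis, hence
  v_1 = (1, 0) (||v_1|| = 1).

λ_1 = 11,  λ_2 = 3;  v_1 ≈ (1, 0)


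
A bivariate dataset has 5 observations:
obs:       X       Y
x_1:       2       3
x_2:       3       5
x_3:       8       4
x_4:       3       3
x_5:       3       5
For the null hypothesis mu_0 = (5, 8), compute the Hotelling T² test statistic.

Step 1 — sample mean vector:
  mean(X) = (2 + 3 + 8 + 3 + 3) / 5 = 19/5 = 3.8
  mean(Y) = (3 + 5 + 4 + 3 + 5) / 5 = 20/5 = 4
  x̄ = (3.8, 4),  deviation x̄ - mu_0 = (3.8, 4) - (5, 8) = (-1.2, -4).

Step 2 — sample covariance matrix, S[i,j] = (1/(n-1)) · Σ_k (x_{k,i} - mean_i) · (x_{k,j} - mean_j), divisor n-1 = 4:
  S[X,X] = ((-1.8)·(-1.8) + (-0.8)·(-0.8) + (4.2)·(4.2) + (-0.8)·(-0.8) + (-0.8)·(-0.8)) / 4 = 22.8/4 = 5.7
  S[X,Y] = ((-1.8)·(-1) + (-0.8)·(1) + (4.2)·(0) + (-0.8)·(-1) + (-0.8)·(1)) / 4 = 1/4 = 0.25
  S[Y,Y] = ((-1)·(-1) + (1)·(1) + (0)·(0) + (-1)·(-1) + (1)·(1)) / 4 = 4/4 = 1
  S = [[5.7, 0.25],
 [0.25, 1]].

Step 3 — invert S. det(S) = 5.7·1 - (0.25)² = 5.6375.
  S^{-1} = (1/det) · [[d, -b], [-b, a]] = [[0.1774, -0.0443],
 [-0.0443, 1.0111]].

Step 4 — quadratic form (x̄ - mu_0)^T · S^{-1} · (x̄ - mu_0):
  S^{-1} · (x̄ - mu_0) = (-0.0355, -3.9911),
  (x̄ - mu_0)^T · [...] = (-1.2)·(-0.0355) + (-4)·(-3.9911) = 16.0071.

Step 5 — scale by n: T² = 5 · 16.0071 = 80.0355.

T² ≈ 80.0355


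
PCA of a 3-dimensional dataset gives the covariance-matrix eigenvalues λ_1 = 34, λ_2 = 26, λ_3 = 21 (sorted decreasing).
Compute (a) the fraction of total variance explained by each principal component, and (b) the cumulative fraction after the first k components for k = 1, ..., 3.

Step 1 — total variance = trace(Sigma) = Σ λ_i = 34 + 26 + 21 = 81.

Step 2 — fraction explained by component i = λ_i / Σ λ:
  PC1: 34/81 = 0.4198
  PC2: 26/81 = 0.321
  PC3: 21/81 = 0.2593

Step 3 — cumulative fraction after k components = (λ_1 + ... + λ_k) / Σ λ:
  k = 1: 34/81 = 0.4198
  k = 2: (34 + 26)/81 = 60/81 = 0.7407
  k = 3: (34 + 26 + 21)/81 = 81/81 = 1

Summary (fraction, with percent):

explained: PC1 0.4198 (41.98%), PC2 0.321 (32.1%), PC3 0.2593 (25.93%);  cumulative: 0.4198, 0.7407, 1


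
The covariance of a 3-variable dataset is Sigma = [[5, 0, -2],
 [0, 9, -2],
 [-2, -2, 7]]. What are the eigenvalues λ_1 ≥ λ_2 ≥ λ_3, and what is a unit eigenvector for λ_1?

Step 1 — characteristic polynomial p(λ) = det(λI - Sigma) = λ³ - tr·λ² + c_1·λ - det, where tr = trace, c_1 = sum of the principal 2×2 minors, det = det(Sigma):
  tr = 5 + 9 + 7 = 21,
  c_1 = (5·9 - (0)²) + (5·7 - (-2)²) + (9·7 - (-2)²) = 45 + 31 + 59 = 135,
  det = 5·(9·7 - (-2)²) - (0)·((0)·7 - (-2)·(-2)) + (-2)·((0)·(-2) - 9·(-2)) = 5·(59) - (0)·(-4) + (-2)·(18) = 259.
  So p(λ) = λ³ - 21λ² + 135λ - 259.
Step 2 — look for an integer root (rational root theorem: any rational root is an integer divisor of 259). Testing λ = 7:
  p(7) = 343 - 1029 + 945 - 259 = 0  ✓
  Dividing out (λ - 7): p(λ) = (λ - 7)(λ² - 14λ + 37).
Step 3 — remaining eigenvalues from the quadratic λ² - 14λ + 37 = 0:
  Δ = 14² - 4·37 = 196 - 148 = 48,  λ = (14 ± √48)/2 = (14 ± 6.9282)/2 ≈ 10.4641 or 3.5359.
  Sorted: λ_1 = 10.4641,  λ_2 = 7,  λ_3 = 3.5359  (check: sum = 21 = tr ✓).

Step 4 — unit eigenvector for λ_1 ≈ 10.4641: v spans the null space of (Sigma - λ_1 I), whose rows are
  r_1 = (-5.4641, 0, -2),  r_2 = (0, -1.4641, -2),  r_3 = (-2, -2, -3.4641).
  v is orthogonal to every row, so take v ∝ r_1 × r_2 = ((0)·(-2) - (-2)·(-1.4641), (-2)·(0) - (-5.4641)·(-2), (-5.4641)·(-1.4641) - (0)·(0)) ≈ (-2.9282, -10.9282, 8).
  Rescale (multiply by -1 so the first nonzero entry is positive): u = (2.9282, 10.9282, -8).
  ||u|| = √((2.9282)² + (10.9282)² + (-8)²) = √(192) ≈ 13.8564,  v_1 = u/||u|| ≈ (0.2113, 0.7887, -0.5774) (||v_1|| = 1).

λ_1 = 10.4641,  λ_2 = 7,  λ_3 = 3.5359;  v_1 ≈ (0.2113, 0.7887, -0.5774)


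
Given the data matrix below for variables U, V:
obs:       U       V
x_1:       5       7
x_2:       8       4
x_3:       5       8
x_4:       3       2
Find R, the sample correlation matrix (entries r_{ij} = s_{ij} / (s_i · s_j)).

Step 1 — column means:
  mean(U) = (5 + 8 + 5 + 3) / 4 = 21/4 = 5.25
  mean(V) = (7 + 4 + 8 + 2) / 4 = 21/4 = 5.25

Step 2 — sample variances and covariances s[i,j] = (1/(n-1)) · Σ_k (x_{k,i} - mean_i) · (x_{k,j} - mean_j), with n-1 = 3:
  s[U,U] = ((-0.25)·(-0.25) + (2.75)·(2.75) + (-0.25)·(-0.25) + (-2.25)·(-2.25)) / 3 = 12.75/3 = 4.25
  s[U,V] = ((-0.25)·(1.75) + (2.75)·(-1.25) + (-0.25)·(2.75) + (-2.25)·(-3.25)) / 3 = 2.75/3 = 0.9167
  s[V,V] = ((1.75)·(1.75) + (-1.25)·(-1.25) + (2.75)·(2.75) + (-3.25)·(-3.25)) / 3 = 22.75/3 = 7.5833
  Sample standard deviations s_i = √(s[i,i]):
  s(U) = √(4.25) = 2.0616
  s(V) = √(7.5833) = 2.7538

Step 3 — r_{ij} = s_{ij} / (s_i · s_j):
  r[U,U] = 1 (diagonal).
  r[U,V] = 0.9167 / (2.0616 · 2.7538) = 0.9167 / 5.6771 = 0.1615
  r[V,V] = 1 (diagonal).

R is symmetric with unit diagonal. Assembling:

R = [[1, 0.1615],
 [0.1615, 1]]


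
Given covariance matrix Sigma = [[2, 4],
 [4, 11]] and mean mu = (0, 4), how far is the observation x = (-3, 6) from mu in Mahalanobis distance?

Step 1 — centre the observation: (x - mu) = (-3, 2).

Step 2 — invert Sigma. det(Sigma) = 2·11 - (4)² = 6.
  Sigma^{-1} = (1/det) · [[d, -b], [-b, a]] = [[1.8333, -0.6667],
 [-0.6667, 0.3333]].

Step 3 — form the quadratic (x - mu)^T · Sigma^{-1} · (x - mu):
  Sigma^{-1} · (x - mu) = (-6.8333, 2.6667).
  (x - mu)^T · [Sigma^{-1} · (x - mu)] = (-3)·(-6.8333) + (2)·(2.6667) = 25.8333.

Step 4 — take square root: d = √(25.8333) ≈ 5.0827.

d(x, mu) = √(25.8333) ≈ 5.0827


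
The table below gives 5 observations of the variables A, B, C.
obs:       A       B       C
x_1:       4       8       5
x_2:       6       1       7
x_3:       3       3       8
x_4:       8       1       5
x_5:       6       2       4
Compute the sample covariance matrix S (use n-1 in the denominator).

Step 1 — column means:
  mean(A) = (4 + 6 + 3 + 8 + 6) / 5 = 27/5 = 5.4
  mean(B) = (8 + 1 + 3 + 1 + 2) / 5 = 15/5 = 3
  mean(C) = (5 + 7 + 8 + 5 + 4) / 5 = 29/5 = 5.8

Step 2 — sample covariance S[i,j] = (1/(n-1)) · Σ_k (x_{k,i} - mean_i) · (x_{k,j} - mean_j), with n-1 = 4.
  S[A,A] = ((-1.4)·(-1.4) + (0.6)·(0.6) + (-2.4)·(-2.4) + (2.6)·(2.6) + (0.6)·(0.6)) / 4 = 15.2/4 = 3.8
  S[A,B] = ((-1.4)·(5) + (0.6)·(-2) + (-2.4)·(0) + (2.6)·(-2) + (0.6)·(-1)) / 4 = -14/4 = -3.5
  S[A,C] = ((-1.4)·(-0.8) + (0.6)·(1.2) + (-2.4)·(2.2) + (2.6)·(-0.8) + (0.6)·(-1.8)) / 4 = -6.6/4 = -1.65
  S[B,B] = ((5)·(5) + (-2)·(-2) + (0)·(0) + (-2)·(-2) + (-1)·(-1)) / 4 = 34/4 = 8.5
  S[B,C] = ((5)·(-0.8) + (-2)·(1.2) + (0)·(2.2) + (-2)·(-0.8) + (-1)·(-1.8)) / 4 = -3/4 = -0.75
  S[C,C] = ((-0.8)·(-0.8) + (1.2)·(1.2) + (2.2)·(2.2) + (-0.8)·(-0.8) + (-1.8)·(-1.8)) / 4 = 10.8/4 = 2.7

S is symmetric (S[j,i] = S[i,j]). Assembling:

S = [[3.8, -3.5, -1.65],
 [-3.5, 8.5, -0.75],
 [-1.65, -0.75, 2.7]]


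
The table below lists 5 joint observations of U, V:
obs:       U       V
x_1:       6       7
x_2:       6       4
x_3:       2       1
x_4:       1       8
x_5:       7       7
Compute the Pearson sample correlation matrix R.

Step 1 — column means:
  mean(U) = (6 + 6 + 2 + 1 + 7) / 5 = 22/5 = 4.4
  mean(V) = (7 + 4 + 1 + 8 + 7) / 5 = 27/5 = 5.4

Step 2 — sample variances and covariances s[i,j] = (1/(n-1)) · Σ_k (x_{k,i} - mean_i) · (x_{k,j} - mean_j), with n-1 = 4:
  s[U,U] = ((1.6)·(1.6) + (1.6)·(1.6) + (-2.4)·(-2.4) + (-3.4)·(-3.4) + (2.6)·(2.6)) / 4 = 29.2/4 = 7.3
  s[U,V] = ((1.6)·(1.6) + (1.6)·(-1.4) + (-2.4)·(-4.4) + (-3.4)·(2.6) + (2.6)·(1.6)) / 4 = 6.2/4 = 1.55
  s[V,V] = ((1.6)·(1.6) + (-1.4)·(-1.4) + (-4.4)·(-4.4) + (2.6)·(2.6) + (1.6)·(1.6)) / 4 = 33.2/4 = 8.3
  Sample standard deviations s_i = √(s[i,i]):
  s(U) = √(7.3) = 2.7019
  s(V) = √(8.3) = 2.881

Step 3 — r_{ij} = s_{ij} / (s_i · s_j):
  r[U,U] = 1 (diagonal).
  r[U,V] = 1.55 / (2.7019 · 2.881) = 1.55 / 7.784 = 0.1991
  r[V,V] = 1 (diagonal).

R is symmetric with unit diagonal. Assembling:

R = [[1, 0.1991],
 [0.1991, 1]]


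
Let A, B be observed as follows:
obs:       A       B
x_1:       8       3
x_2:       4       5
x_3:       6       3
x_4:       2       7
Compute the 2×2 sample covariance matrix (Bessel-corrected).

Step 1 — column means:
  mean(A) = (8 + 4 + 6 + 2) / 4 = 20/4 = 5
  mean(B) = (3 + 5 + 3 + 7) / 4 = 18/4 = 4.5

Step 2 — sample covariance S[i,j] = (1/(n-1)) · Σ_k (x_{k,i} - mean_i) · (x_{k,j} - mean_j), with n-1 = 3.
  S[A,A] = ((3)·(3) + (-1)·(-1) + (1)·(1) + (-3)·(-3)) / 3 = 20/3 = 6.6667
  S[A,B] = ((3)·(-1.5) + (-1)·(0.5) + (1)·(-1.5) + (-3)·(2.5)) / 3 = -14/3 = -4.6667
  S[B,B] = ((-1.5)·(-1.5) + (0.5)·(0.5) + (-1.5)·(-1.5) + (2.5)·(2.5)) / 3 = 11/3 = 3.6667

S is symmetric (S[j,i] = S[i,j]). Assembling:

S = [[6.6667, -4.6667],
 [-4.6667, 3.6667]]


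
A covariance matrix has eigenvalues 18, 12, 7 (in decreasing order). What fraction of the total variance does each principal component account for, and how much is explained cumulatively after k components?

Step 1 — total variance = trace(Sigma) = Σ λ_i = 18 + 12 + 7 = 37.

Step 2 — fraction explained by component i = λ_i / Σ λ:
  PC1: 18/37 = 0.4865
  PC2: 12/37 = 0.3243
  PC3: 7/37 = 0.1892

Step 3 — cumulative fraction after k components = (λ_1 + ... + λ_k) / Σ λ:
  k = 1: 18/37 = 0.4865
  k = 2: (18 + 12)/37 = 30/37 = 0.8108
  k = 3: (18 + 12 + 7)/37 = 37/37 = 1

Summary (fraction, with percent):

explained: PC1 0.4865 (48.65%), PC2 0.3243 (32.43%), PC3 0.1892 (18.92%);  cumulative: 0.4865, 0.8108, 1


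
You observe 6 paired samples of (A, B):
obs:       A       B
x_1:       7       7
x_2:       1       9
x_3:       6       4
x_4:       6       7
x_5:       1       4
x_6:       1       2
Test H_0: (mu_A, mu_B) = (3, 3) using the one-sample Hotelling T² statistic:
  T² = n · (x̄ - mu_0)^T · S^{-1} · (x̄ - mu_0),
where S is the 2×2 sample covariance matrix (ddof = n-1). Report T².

Step 1 — sample mean vector:
  mean(A) = (7 + 1 + 6 + 6 + 1 + 1) / 6 = 22/6 = 3.6667
  mean(B) = (7 + 9 + 4 + 7 + 4 + 2) / 6 = 33/6 = 5.5
  x̄ = (3.6667, 5.5),  deviation x̄ - mu_0 = (3.6667, 5.5) - (3, 3) = (0.6667, 2.5).

Step 2 — sample covariance matrix, S[i,j] = (1/(n-1)) · Σ_k (x_{k,i} - mean_i) · (x_{k,j} - mean_j), divisor n-1 = 5:
  S[A,A] = ((3.3333)·(3.3333) + (-2.6667)·(-2.6667) + (2.3333)·(2.3333) + (2.3333)·(2.3333) + (-2.6667)·(-2.6667) + (-2.6667)·(-2.6667)) / 5 = 43.3333/5 = 8.6667
  S[A,B] = ((3.3333)·(1.5) + (-2.6667)·(3.5) + (2.3333)·(-1.5) + (2.3333)·(1.5) + (-2.6667)·(-1.5) + (-2.6667)·(-3.5)) / 5 = 9/5 = 1.8
  S[B,B] = ((1.5)·(1.5) + (3.5)·(3.5) + (-1.5)·(-1.5) + (1.5)·(1.5) + (-1.5)·(-1.5) + (-3.5)·(-3.5)) / 5 = 33.5/5 = 6.7
  S = [[8.6667, 1.8],
 [1.8, 6.7]].

Step 3 — invert S. det(S) = 8.6667·6.7 - (1.8)² = 54.8267.
  S^{-1} = (1/det) · [[d, -b], [-b, a]] = [[0.1222, -0.0328],
 [-0.0328, 0.1581]].

Step 4 — quadratic form (x̄ - mu_0)^T · S^{-1} · (x̄ - mu_0):
  S^{-1} · (x̄ - mu_0) = (-0.0006, 0.3733),
  (x̄ - mu_0)^T · [...] = (0.6667)·(-0.0006) + (2.5)·(0.3733) = 0.9328.

Step 5 — scale by n: T² = 6 · 0.9328 = 5.597.

T² ≈ 5.597


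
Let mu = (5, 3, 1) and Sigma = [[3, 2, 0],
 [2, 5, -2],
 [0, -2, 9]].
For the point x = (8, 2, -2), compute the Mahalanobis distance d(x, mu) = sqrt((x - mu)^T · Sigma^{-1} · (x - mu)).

Step 1 — centre the observation: (x - mu) = (3, -1, -3).

Step 2 — invert Sigma (cofactor / det for 3×3, or solve directly):
  Sigma^{-1} = [[0.4713, -0.2069, -0.046],
 [-0.2069, 0.3103, 0.069],
 [-0.046, 0.069, 0.1264]].

Step 3 — form the quadratic (x - mu)^T · Sigma^{-1} · (x - mu):
  Sigma^{-1} · (x - mu) = (1.7586, -1.1379, -0.5862).
  (x - mu)^T · [Sigma^{-1} · (x - mu)] = (3)·(1.7586) + (-1)·(-1.1379) + (-3)·(-0.5862) = 8.1724.

Step 4 — take square root: d = √(8.1724) ≈ 2.8587.

d(x, mu) = √(8.1724) ≈ 2.8587


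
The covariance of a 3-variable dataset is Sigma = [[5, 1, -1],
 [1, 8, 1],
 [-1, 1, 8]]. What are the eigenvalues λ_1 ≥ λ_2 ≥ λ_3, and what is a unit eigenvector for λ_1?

Step 1 — characteristic polynomial p(λ) = det(λI - Sigma) = λ³ - tr·λ² + c_1·λ - det, where tr = trace, c_1 = sum of the principal 2×2 minors, det = det(Sigma):
  tr = 5 + 8 + 8 = 21,
  c_1 = (5·8 - (1)²) + (5·8 - (-1)²) + (8·8 - (1)²) = 39 + 39 + 63 = 141,
  det = 5·(8·8 - (1)²) - (1)·((1)·8 - (1)·(-1)) + (-1)·((1)·(1) - 8·(-1)) = 5·(63) - (1)·(9) + (-1)·(9) = 297.
  So p(λ) = λ³ - 21λ² + 141λ - 297.
Step 2 — look for an integer root (rational root theorem: any rational root is an integer divisor of 297). Testing λ = 9:
  p(9) = 729 - 1701 + 1269 - 297 = 0  ✓
  Dividing out (λ - 9): p(λ) = (λ - 9)(λ² - 12λ + 33).
Step 3 — remaining eigenvalues from the quadratic λ² - 12λ + 33 = 0:
  Δ = 12² - 4·33 = 144 - 132 = 12,  λ = (12 ± √12)/2 = (12 ± 3.4641)/2 ≈ 7.7321 or 4.2679.
  Sorted: λ_1 = 9,  λ_2 = 7.7321,  λ_3 = 4.2679  (check: sum = 21 = tr ✓).

Step 4 — unit eigenvector for λ_1 = 9: v spans the null space of (Sigma - λ_1 I), whose rows are
  r_1 = (-4, 1, -1),  r_2 = (1, -1, 1),  r_3 = (-1, 1, -1).
  v is orthogonal to every row, so take v ∝ r_1 × r_2 = ((1)·(1) - (-1)·(-1), (-1)·(1) - (-4)·(1), (-4)·(-1) - (1)·(1)) = (0, 3, 3).
  Rescale (divide by 3): u = (0, 1, 1).
  ||u|| = √((0)² + (1)² + (1)²) = √(2) ≈ 1.4142,  v_1 = u/||u|| ≈ (0, 0.7071, 0.7071) (||v_1|| = 1).

λ_1 = 9,  λ_2 = 7.7321,  λ_3 = 4.2679;  v_1 ≈ (0, 0.7071, 0.7071)


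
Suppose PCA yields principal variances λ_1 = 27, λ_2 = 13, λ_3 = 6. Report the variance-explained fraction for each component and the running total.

Step 1 — total variance = trace(Sigma) = Σ λ_i = 27 + 13 + 6 = 46.

Step 2 — fraction explained by component i = λ_i / Σ λ:
  PC1: 27/46 = 0.587
  PC2: 13/46 = 0.2826
  PC3: 6/46 = 0.1304

Step 3 — cumulative fraction after k components = (λ_1 + ... + λ_k) / Σ λ:
  k = 1: 27/46 = 0.587
  k = 2: (27 + 13)/46 = 40/46 = 0.8696
  k = 3: (27 + 13 + 6)/46 = 46/46 = 1

Summary (fraction, with percent):

explained: PC1 0.587 (58.7%), PC2 0.2826 (28.26%), PC3 0.1304 (13.04%);  cumulative: 0.587, 0.8696, 1


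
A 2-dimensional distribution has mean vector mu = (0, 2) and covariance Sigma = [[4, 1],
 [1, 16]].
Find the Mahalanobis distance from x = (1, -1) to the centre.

Step 1 — centre the observation: (x - mu) = (1, -3).

Step 2 — invert Sigma. det(Sigma) = 4·16 - (1)² = 63.
  Sigma^{-1} = (1/det) · [[d, -b], [-b, a]] = [[0.254, -0.0159],
 [-0.0159, 0.0635]].

Step 3 — form the quadratic (x - mu)^T · Sigma^{-1} · (x - mu):
  Sigma^{-1} · (x - mu) = (0.3016, -0.2063).
  (x - mu)^T · [Sigma^{-1} · (x - mu)] = (1)·(0.3016) + (-3)·(-0.2063) = 0.9206.

Step 4 — take square root: d = √(0.9206) ≈ 0.9595.

d(x, mu) = √(0.9206) ≈ 0.9595


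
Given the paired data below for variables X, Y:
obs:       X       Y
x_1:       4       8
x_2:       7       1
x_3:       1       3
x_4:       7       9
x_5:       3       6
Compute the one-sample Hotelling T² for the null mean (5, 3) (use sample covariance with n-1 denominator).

Step 1 — sample mean vector:
  mean(X) = (4 + 7 + 1 + 7 + 3) / 5 = 22/5 = 4.4
  mean(Y) = (8 + 1 + 3 + 9 + 6) / 5 = 27/5 = 5.4
  x̄ = (4.4, 5.4),  deviation x̄ - mu_0 = (4.4, 5.4) - (5, 3) = (-0.6, 2.4).

Step 2 — sample covariance matrix, S[i,j] = (1/(n-1)) · Σ_k (x_{k,i} - mean_i) · (x_{k,j} - mean_j), divisor n-1 = 4:
  S[X,X] = ((-0.4)·(-0.4) + (2.6)·(2.6) + (-3.4)·(-3.4) + (2.6)·(2.6) + (-1.4)·(-1.4)) / 4 = 27.2/4 = 6.8
  S[X,Y] = ((-0.4)·(2.6) + (2.6)·(-4.4) + (-3.4)·(-2.4) + (2.6)·(3.6) + (-1.4)·(0.6)) / 4 = 4.2/4 = 1.05
  S[Y,Y] = ((2.6)·(2.6) + (-4.4)·(-4.4) + (-2.4)·(-2.4) + (3.6)·(3.6) + (0.6)·(0.6)) / 4 = 45.2/4 = 11.3
  S = [[6.8, 1.05],
 [1.05, 11.3]].

Step 3 — invert S. det(S) = 6.8·11.3 - (1.05)² = 75.7375.
  S^{-1} = (1/det) · [[d, -b], [-b, a]] = [[0.1492, -0.0139],
 [-0.0139, 0.0898]].

Step 4 — quadratic form (x̄ - mu_0)^T · S^{-1} · (x̄ - mu_0):
  S^{-1} · (x̄ - mu_0) = (-0.1228, 0.2238),
  (x̄ - mu_0)^T · [...] = (-0.6)·(-0.1228) + (2.4)·(0.2238) = 0.6108.

Step 5 — scale by n: T² = 5 · 0.6108 = 3.054.

T² ≈ 3.054


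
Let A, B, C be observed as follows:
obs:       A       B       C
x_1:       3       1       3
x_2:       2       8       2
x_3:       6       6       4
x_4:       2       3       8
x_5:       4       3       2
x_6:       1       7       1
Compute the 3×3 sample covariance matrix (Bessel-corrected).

Step 1 — column means:
  mean(A) = (3 + 2 + 6 + 2 + 4 + 1) / 6 = 18/6 = 3
  mean(B) = (1 + 8 + 6 + 3 + 3 + 7) / 6 = 28/6 = 4.6667
  mean(C) = (3 + 2 + 4 + 8 + 2 + 1) / 6 = 20/6 = 3.3333

Step 2 — sample covariance S[i,j] = (1/(n-1)) · Σ_k (x_{k,i} - mean_i) · (x_{k,j} - mean_j), with n-1 = 5.
  S[A,A] = ((0)·(0) + (-1)·(-1) + (3)·(3) + (-1)·(-1) + (1)·(1) + (-2)·(-2)) / 5 = 16/5 = 3.2
  S[A,B] = ((0)·(-3.6667) + (-1)·(3.3333) + (3)·(1.3333) + (-1)·(-1.6667) + (1)·(-1.6667) + (-2)·(2.3333)) / 5 = -4/5 = -0.8
  S[A,C] = ((0)·(-0.3333) + (-1)·(-1.3333) + (3)·(0.6667) + (-1)·(4.6667) + (1)·(-1.3333) + (-2)·(-2.3333)) / 5 = 2/5 = 0.4
  S[B,B] = ((-3.6667)·(-3.6667) + (3.3333)·(3.3333) + (1.3333)·(1.3333) + (-1.6667)·(-1.6667) + (-1.6667)·(-1.6667) + (2.3333)·(2.3333)) / 5 = 37.3333/5 = 7.4667
  S[B,C] = ((-3.6667)·(-0.3333) + (3.3333)·(-1.3333) + (1.3333)·(0.6667) + (-1.6667)·(4.6667) + (-1.6667)·(-1.3333) + (2.3333)·(-2.3333)) / 5 = -13.3333/5 = -2.6667
  S[C,C] = ((-0.3333)·(-0.3333) + (-1.3333)·(-1.3333) + (0.6667)·(0.6667) + (4.6667)·(4.6667) + (-1.3333)·(-1.3333) + (-2.3333)·(-2.3333)) / 5 = 31.3333/5 = 6.2667

S is symmetric (S[j,i] = S[i,j]). Assembling:

S = [[3.2, -0.8, 0.4],
 [-0.8, 7.4667, -2.6667],
 [0.4, -2.6667, 6.2667]]
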